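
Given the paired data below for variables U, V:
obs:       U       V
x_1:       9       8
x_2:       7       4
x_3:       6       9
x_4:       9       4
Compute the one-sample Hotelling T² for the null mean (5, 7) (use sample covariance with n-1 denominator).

Step 1 — sample mean vector:
  mean(U) = (9 + 7 + 6 + 9) / 4 = 31/4 = 7.75
  mean(V) = (8 + 4 + 9 + 4) / 4 = 25/4 = 6.25
  x̄ = (7.75, 6.25),  deviation x̄ - mu_0 = (7.75, 6.25) - (5, 7) = (2.75, -0.75).

Step 2 — sample covariance matrix, S[i,j] = (1/(n-1)) · Σ_k (x_{k,i} - mean_i) · (x_{k,j} - mean_j), divisor n-1 = 3:
  S[U,U] = ((1.25)·(1.25) + (-0.75)·(-0.75) + (-1.75)·(-1.75) + (1.25)·(1.25)) / 3 = 6.75/3 = 2.25
  S[U,V] = ((1.25)·(1.75) + (-0.75)·(-2.25) + (-1.75)·(2.75) + (1.25)·(-2.25)) / 3 = -3.75/3 = -1.25
  S[V,V] = ((1.75)·(1.75) + (-2.25)·(-2.25) + (2.75)·(2.75) + (-2.25)·(-2.25)) / 3 = 20.75/3 = 6.9167
  S = [[2.25, -1.25],
 [-1.25, 6.9167]].

Step 3 — invert S. det(S) = 2.25·6.9167 - (-1.25)² = 14.
  S^{-1} = (1/det) · [[d, -b], [-b, a]] = [[0.494, 0.0893],
 [0.0893, 0.1607]].

Step 4 — quadratic form (x̄ - mu_0)^T · S^{-1} · (x̄ - mu_0):
  S^{-1} · (x̄ - mu_0) = (1.2917, 0.125),
  (x̄ - mu_0)^T · [...] = (2.75)·(1.2917) + (-0.75)·(0.125) = 3.4583.

Step 5 — scale by n: T² = 4 · 3.4583 = 13.8333.

T² ≈ 13.8333


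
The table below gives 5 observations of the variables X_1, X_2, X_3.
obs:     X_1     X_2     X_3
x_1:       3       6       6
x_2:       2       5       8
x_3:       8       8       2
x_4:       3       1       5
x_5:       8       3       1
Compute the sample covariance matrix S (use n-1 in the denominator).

Step 1 — column means:
  mean(X_1) = (3 + 2 + 8 + 3 + 8) / 5 = 24/5 = 4.8
  mean(X_2) = (6 + 5 + 8 + 1 + 3) / 5 = 23/5 = 4.6
  mean(X_3) = (6 + 8 + 2 + 5 + 1) / 5 = 22/5 = 4.4

Step 2 — sample covariance S[i,j] = (1/(n-1)) · Σ_k (x_{k,i} - mean_i) · (x_{k,j} - mean_j), with n-1 = 4.
  S[X_1,X_1] = ((-1.8)·(-1.8) + (-2.8)·(-2.8) + (3.2)·(3.2) + (-1.8)·(-1.8) + (3.2)·(3.2)) / 4 = 34.8/4 = 8.7
  S[X_1,X_2] = ((-1.8)·(1.4) + (-2.8)·(0.4) + (3.2)·(3.4) + (-1.8)·(-3.6) + (3.2)·(-1.6)) / 4 = 8.6/4 = 2.15
  S[X_1,X_3] = ((-1.8)·(1.6) + (-2.8)·(3.6) + (3.2)·(-2.4) + (-1.8)·(0.6) + (3.2)·(-3.4)) / 4 = -32.6/4 = -8.15
  S[X_2,X_2] = ((1.4)·(1.4) + (0.4)·(0.4) + (3.4)·(3.4) + (-3.6)·(-3.6) + (-1.6)·(-1.6)) / 4 = 29.2/4 = 7.3
  S[X_2,X_3] = ((1.4)·(1.6) + (0.4)·(3.6) + (3.4)·(-2.4) + (-3.6)·(0.6) + (-1.6)·(-3.4)) / 4 = -1.2/4 = -0.3
  S[X_3,X_3] = ((1.6)·(1.6) + (3.6)·(3.6) + (-2.4)·(-2.4) + (0.6)·(0.6) + (-3.4)·(-3.4)) / 4 = 33.2/4 = 8.3

S is symmetric (S[j,i] = S[i,j]). Assembling:

S = [[8.7, 2.15, -8.15],
 [2.15, 7.3, -0.3],
 [-8.15, -0.3, 8.3]]


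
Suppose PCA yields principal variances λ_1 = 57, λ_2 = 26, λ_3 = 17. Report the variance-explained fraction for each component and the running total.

Step 1 — total variance = trace(Sigma) = Σ λ_i = 57 + 26 + 17 = 100.

Step 2 — fraction explained by component i = λ_i / Σ λ:
  PC1: 57/100 = 0.57
  PC2: 26/100 = 0.26
  PC3: 17/100 = 0.17

Step 3 — cumulative fraction after k components = (λ_1 + ... + λ_k) / Σ λ:
  k = 1: 57/100 = 0.57
  k = 2: (57 + 26)/100 = 83/100 = 0.83
  k = 3: (57 + 26 + 17)/100 = 100/100 = 1

Summary (fraction, with percent):

explained: PC1 0.57 (57%), PC2 0.26 (26%), PC3 0.17 (17%);  cumulative: 0.57, 0.83, 1


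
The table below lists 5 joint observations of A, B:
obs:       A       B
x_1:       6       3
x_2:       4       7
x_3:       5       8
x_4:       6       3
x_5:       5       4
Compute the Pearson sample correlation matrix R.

Step 1 — column means:
  mean(A) = (6 + 4 + 5 + 6 + 5) / 5 = 26/5 = 5.2
  mean(B) = (3 + 7 + 8 + 3 + 4) / 5 = 25/5 = 5

Step 2 — sample variances and covariances s[i,j] = (1/(n-1)) · Σ_k (x_{k,i} - mean_i) · (x_{k,j} - mean_j), with n-1 = 4:
  s[A,A] = ((0.8)·(0.8) + (-1.2)·(-1.2) + (-0.2)·(-0.2) + (0.8)·(0.8) + (-0.2)·(-0.2)) / 4 = 2.8/4 = 0.7
  s[A,B] = ((0.8)·(-2) + (-1.2)·(2) + (-0.2)·(3) + (0.8)·(-2) + (-0.2)·(-1)) / 4 = -6/4 = -1.5
  s[B,B] = ((-2)·(-2) + (2)·(2) + (3)·(3) + (-2)·(-2) + (-1)·(-1)) / 4 = 22/4 = 5.5
  Sample standard deviations s_i = √(s[i,i]):
  s(A) = √(0.7) = 0.8367
  s(B) = √(5.5) = 2.3452

Step 3 — r_{ij} = s_{ij} / (s_i · s_j):
  r[A,A] = 1 (diagonal).
  r[A,B] = -1.5 / (0.8367 · 2.3452) = -1.5 / 1.9621 = -0.7645
  r[B,B] = 1 (diagonal).

R is symmetric with unit diagonal. Assembling:

R = [[1, -0.7645],
 [-0.7645, 1]]


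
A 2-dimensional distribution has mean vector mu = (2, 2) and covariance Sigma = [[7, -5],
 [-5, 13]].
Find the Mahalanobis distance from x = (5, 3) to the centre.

Step 1 — centre the observation: (x - mu) = (3, 1).

Step 2 — invert Sigma. det(Sigma) = 7·13 - (-5)² = 66.
  Sigma^{-1} = (1/det) · [[d, -b], [-b, a]] = [[0.197, 0.0758],
 [0.0758, 0.1061]].

Step 3 — form the quadratic (x - mu)^T · Sigma^{-1} · (x - mu):
  Sigma^{-1} · (x - mu) = (0.6667, 0.3333).
  (x - mu)^T · [Sigma^{-1} · (x - mu)] = (3)·(0.6667) + (1)·(0.3333) = 2.3333.

Step 4 — take square root: d = √(2.3333) ≈ 1.5275.

d(x, mu) = √(2.3333) ≈ 1.5275


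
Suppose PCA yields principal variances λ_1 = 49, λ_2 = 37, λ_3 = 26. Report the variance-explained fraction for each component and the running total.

Step 1 — total variance = trace(Sigma) = Σ λ_i = 49 + 37 + 26 = 112.

Step 2 — fraction explained by component i = λ_i / Σ λ:
  PC1: 49/112 = 0.4375
  PC2: 37/112 = 0.3304
  PC3: 26/112 = 0.2321

Step 3 — cumulative fraction after k components = (λ_1 + ... + λ_k) / Σ λ:
  k = 1: 49/112 = 0.4375
  k = 2: (49 + 37)/112 = 86/112 = 0.7679
  k = 3: (49 + 37 + 26)/112 = 112/112 = 1

Summary (fraction, with percent):

explained: PC1 0.4375 (43.75%), PC2 0.3304 (33.04%), PC3 0.2321 (23.21%);  cumulative: 0.4375, 0.7679, 1


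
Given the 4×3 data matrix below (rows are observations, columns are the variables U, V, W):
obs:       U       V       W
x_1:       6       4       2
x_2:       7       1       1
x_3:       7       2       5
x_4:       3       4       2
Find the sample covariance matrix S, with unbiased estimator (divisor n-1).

Step 1 — column means:
  mean(U) = (6 + 7 + 7 + 3) / 4 = 23/4 = 5.75
  mean(V) = (4 + 1 + 2 + 4) / 4 = 11/4 = 2.75
  mean(W) = (2 + 1 + 5 + 2) / 4 = 10/4 = 2.5

Step 2 — sample covariance S[i,j] = (1/(n-1)) · Σ_k (x_{k,i} - mean_i) · (x_{k,j} - mean_j), with n-1 = 3.
  S[U,U] = ((0.25)·(0.25) + (1.25)·(1.25) + (1.25)·(1.25) + (-2.75)·(-2.75)) / 3 = 10.75/3 = 3.5833
  S[U,V] = ((0.25)·(1.25) + (1.25)·(-1.75) + (1.25)·(-0.75) + (-2.75)·(1.25)) / 3 = -6.25/3 = -2.0833
  S[U,W] = ((0.25)·(-0.5) + (1.25)·(-1.5) + (1.25)·(2.5) + (-2.75)·(-0.5)) / 3 = 2.5/3 = 0.8333
  S[V,V] = ((1.25)·(1.25) + (-1.75)·(-1.75) + (-0.75)·(-0.75) + (1.25)·(1.25)) / 3 = 6.75/3 = 2.25
  S[V,W] = ((1.25)·(-0.5) + (-1.75)·(-1.5) + (-0.75)·(2.5) + (1.25)·(-0.5)) / 3 = -0.5/3 = -0.1667
  S[W,W] = ((-0.5)·(-0.5) + (-1.5)·(-1.5) + (2.5)·(2.5) + (-0.5)·(-0.5)) / 3 = 9/3 = 3

S is symmetric (S[j,i] = S[i,j]). Assembling:

S = [[3.5833, -2.0833, 0.8333],
 [-2.0833, 2.25, -0.1667],
 [0.8333, -0.1667, 3]]


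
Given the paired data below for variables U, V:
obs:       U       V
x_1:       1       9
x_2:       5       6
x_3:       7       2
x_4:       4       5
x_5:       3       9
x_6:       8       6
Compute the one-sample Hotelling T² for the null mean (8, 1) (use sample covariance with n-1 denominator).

Step 1 — sample mean vector:
  mean(U) = (1 + 5 + 7 + 4 + 3 + 8) / 6 = 28/6 = 4.6667
  mean(V) = (9 + 6 + 2 + 5 + 9 + 6) / 6 = 37/6 = 6.1667
  x̄ = (4.6667, 6.1667),  deviation x̄ - mu_0 = (4.6667, 6.1667) - (8, 1) = (-3.3333, 5.1667).

Step 2 — sample covariance matrix, S[i,j] = (1/(n-1)) · Σ_k (x_{k,i} - mean_i) · (x_{k,j} - mean_j), divisor n-1 = 5:
  S[U,U] = ((-3.6667)·(-3.6667) + (0.3333)·(0.3333) + (2.3333)·(2.3333) + (-0.6667)·(-0.6667) + (-1.6667)·(-1.6667) + (3.3333)·(3.3333)) / 5 = 33.3333/5 = 6.6667
  S[U,V] = ((-3.6667)·(2.8333) + (0.3333)·(-0.1667) + (2.3333)·(-4.1667) + (-0.6667)·(-1.1667) + (-1.6667)·(2.8333) + (3.3333)·(-0.1667)) / 5 = -24.6667/5 = -4.9333
  S[V,V] = ((2.8333)·(2.8333) + (-0.1667)·(-0.1667) + (-4.1667)·(-4.1667) + (-1.1667)·(-1.1667) + (2.8333)·(2.8333) + (-0.1667)·(-0.1667)) / 5 = 34.8333/5 = 6.9667
  S = [[6.6667, -4.9333],
 [-4.9333, 6.9667]].

Step 3 — invert S. det(S) = 6.6667·6.9667 - (-4.9333)² = 22.1067.
  S^{-1} = (1/det) · [[d, -b], [-b, a]] = [[0.3151, 0.2232],
 [0.2232, 0.3016]].

Step 4 — quadratic form (x̄ - mu_0)^T · S^{-1} · (x̄ - mu_0):
  S^{-1} · (x̄ - mu_0) = (0.1025, 0.8142),
  (x̄ - mu_0)^T · [...] = (-3.3333)·(0.1025) + (5.1667)·(0.8142) = 3.8651.

Step 5 — scale by n: T² = 6 · 3.8651 = 23.1906.

T² ≈ 23.1906


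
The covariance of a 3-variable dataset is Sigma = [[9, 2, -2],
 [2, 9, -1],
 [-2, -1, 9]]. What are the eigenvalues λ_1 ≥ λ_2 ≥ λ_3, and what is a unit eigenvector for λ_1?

Step 1 — characteristic polynomial p(λ) = det(λI - Sigma) = λ³ - tr·λ² + c_1·λ - det, where tr = trace, c_1 = sum of the principal 2×2 minors, det = det(Sigma):
  tr = 9 + 9 + 9 = 27,
  c_1 = (9·9 - (2)²) + (9·9 - (-2)²) + (9·9 - (-1)²) = 77 + 77 + 80 = 234,
  det = 9·(9·9 - (-1)²) - (2)·((2)·9 - (-1)·(-2)) + (-2)·((2)·(-1) - 9·(-2)) = 9·(80) - (2)·(16) + (-2)·(16) = 656.
  So p(λ) = λ³ - 27λ² + 234λ - 656.
Step 2 — look for an integer root (rational root theorem: any rational root is an integer divisor of 656). Testing λ = 8:
  p(8) = 512 - 1728 + 1872 - 656 = 0  ✓
  Dividing out (λ - 8): p(λ) = (λ - 8)(λ² - 19λ + 82).
Step 3 — remaining eigenvalues from the quadratic λ² - 19λ + 82 = 0:
  Δ = 19² - 4·82 = 361 - 328 = 33,  λ = (19 ± √33)/2 = (19 ± 5.7446)/2 ≈ 12.3723 or 6.6277.
  Sorted: λ_1 = 12.3723,  λ_2 = 8,  λ_3 = 6.6277  (check: sum = 27 = tr ✓).

Step 4 — unit eigenvector for λ_1 ≈ 12.3723: v spans the null space of (Sigma - λ_1 I), whose rows are
  r_1 = (-3.3723, 2, -2),  r_2 = (2, -3.3723, -1),  r_3 = (-2, -1, -3.3723).
  v is orthogonal to every row, so take v ∝ r_1 × r_2 = ((2)·(-1) - (-2)·(-3.3723), (-2)·(2) - (-3.3723)·(-1), (-3.3723)·(-3.3723) - (2)·(2)) ≈ (-8.7446, -7.3723, 7.3723).
  Rescale (multiply by -1 so the first nonzero entry is positive): u = (8.7446, 7.3723, -7.3723).
  ||u|| = √((8.7446)² + (7.3723)² + (-7.3723)²) = √(185.1684) ≈ 13.6077,  v_1 = u/||u|| ≈ (0.6426, 0.5418, -0.5418) (||v_1|| = 1).

λ_1 = 12.3723,  λ_2 = 8,  λ_3 = 6.6277;  v_1 ≈ (0.6426, 0.5418, -0.5418)


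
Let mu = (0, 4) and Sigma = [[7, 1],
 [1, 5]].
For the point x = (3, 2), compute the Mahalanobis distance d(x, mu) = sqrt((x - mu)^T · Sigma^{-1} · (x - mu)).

Step 1 — centre the observation: (x - mu) = (3, -2).

Step 2 — invert Sigma. det(Sigma) = 7·5 - (1)² = 34.
  Sigma^{-1} = (1/det) · [[d, -b], [-b, a]] = [[0.1471, -0.0294],
 [-0.0294, 0.2059]].

Step 3 — form the quadratic (x - mu)^T · Sigma^{-1} · (x - mu):
  Sigma^{-1} · (x - mu) = (0.5, -0.5).
  (x - mu)^T · [Sigma^{-1} · (x - mu)] = (3)·(0.5) + (-2)·(-0.5) = 2.5.

Step 4 — take square root: d = √(2.5) ≈ 1.5811.

d(x, mu) = √(2.5) ≈ 1.5811


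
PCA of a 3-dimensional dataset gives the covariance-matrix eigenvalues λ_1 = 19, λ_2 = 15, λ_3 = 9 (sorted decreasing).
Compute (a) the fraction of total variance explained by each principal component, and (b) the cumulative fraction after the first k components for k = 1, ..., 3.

Step 1 — total variance = trace(Sigma) = Σ λ_i = 19 + 15 + 9 = 43.

Step 2 — fraction explained by component i = λ_i / Σ λ:
  PC1: 19/43 = 0.4419
  PC2: 15/43 = 0.3488
  PC3: 9/43 = 0.2093

Step 3 — cumulative fraction after k components = (λ_1 + ... + λ_k) / Σ λ:
  k = 1: 19/43 = 0.4419
  k = 2: (19 + 15)/43 = 34/43 = 0.7907
  k = 3: (19 + 15 + 9)/43 = 43/43 = 1

Summary (fraction, with percent):

explained: PC1 0.4419 (44.19%), PC2 0.3488 (34.88%), PC3 0.2093 (20.93%);  cumulative: 0.4419, 0.7907, 1


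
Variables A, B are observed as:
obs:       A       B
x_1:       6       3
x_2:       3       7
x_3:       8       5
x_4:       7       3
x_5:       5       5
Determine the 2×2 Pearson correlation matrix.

Step 1 — column means:
  mean(A) = (6 + 3 + 8 + 7 + 5) / 5 = 29/5 = 5.8
  mean(B) = (3 + 7 + 5 + 3 + 5) / 5 = 23/5 = 4.6

Step 2 — sample variances and covariances s[i,j] = (1/(n-1)) · Σ_k (x_{k,i} - mean_i) · (x_{k,j} - mean_j), with n-1 = 4:
  s[A,A] = ((0.2)·(0.2) + (-2.8)·(-2.8) + (2.2)·(2.2) + (1.2)·(1.2) + (-0.8)·(-0.8)) / 4 = 14.8/4 = 3.7
  s[A,B] = ((0.2)·(-1.6) + (-2.8)·(2.4) + (2.2)·(0.4) + (1.2)·(-1.6) + (-0.8)·(0.4)) / 4 = -8.4/4 = -2.1
  s[B,B] = ((-1.6)·(-1.6) + (2.4)·(2.4) + (0.4)·(0.4) + (-1.6)·(-1.6) + (0.4)·(0.4)) / 4 = 11.2/4 = 2.8
  Sample standard deviations s_i = √(s[i,i]):
  s(A) = √(3.7) = 1.9235
  s(B) = √(2.8) = 1.6733

Step 3 — r_{ij} = s_{ij} / (s_i · s_j):
  r[A,A] = 1 (diagonal).
  r[A,B] = -2.1 / (1.9235 · 1.6733) = -2.1 / 3.2187 = -0.6524
  r[B,B] = 1 (diagonal).

R is symmetric with unit diagonal. Assembling:

R = [[1, -0.6524],
 [-0.6524, 1]]


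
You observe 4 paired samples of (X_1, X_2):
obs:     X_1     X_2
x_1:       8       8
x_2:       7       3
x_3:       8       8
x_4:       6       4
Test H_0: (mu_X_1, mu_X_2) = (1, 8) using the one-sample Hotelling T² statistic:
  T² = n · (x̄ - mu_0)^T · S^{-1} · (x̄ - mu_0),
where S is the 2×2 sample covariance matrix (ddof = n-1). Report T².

Step 1 — sample mean vector:
  mean(X_1) = (8 + 7 + 8 + 6) / 4 = 29/4 = 7.25
  mean(X_2) = (8 + 3 + 8 + 4) / 4 = 23/4 = 5.75
  x̄ = (7.25, 5.75),  deviation x̄ - mu_0 = (7.25, 5.75) - (1, 8) = (6.25, -2.25).

Step 2 — sample covariance matrix, S[i,j] = (1/(n-1)) · Σ_k (x_{k,i} - mean_i) · (x_{k,j} - mean_j), divisor n-1 = 3:
  S[X_1,X_1] = ((0.75)·(0.75) + (-0.25)·(-0.25) + (0.75)·(0.75) + (-1.25)·(-1.25)) / 3 = 2.75/3 = 0.9167
  S[X_1,X_2] = ((0.75)·(2.25) + (-0.25)·(-2.75) + (0.75)·(2.25) + (-1.25)·(-1.75)) / 3 = 6.25/3 = 2.0833
  S[X_2,X_2] = ((2.25)·(2.25) + (-2.75)·(-2.75) + (2.25)·(2.25) + (-1.75)·(-1.75)) / 3 = 20.75/3 = 6.9167
  S = [[0.9167, 2.0833],
 [2.0833, 6.9167]].

Step 3 — invert S. det(S) = 0.9167·6.9167 - (2.0833)² = 2.
  S^{-1} = (1/det) · [[d, -b], [-b, a]] = [[3.4583, -1.0417],
 [-1.0417, 0.4583]].

Step 4 — quadratic form (x̄ - mu_0)^T · S^{-1} · (x̄ - mu_0):
  S^{-1} · (x̄ - mu_0) = (23.9583, -7.5417),
  (x̄ - mu_0)^T · [...] = (6.25)·(23.9583) + (-2.25)·(-7.5417) = 166.7083.

Step 5 — scale by n: T² = 4 · 166.7083 = 666.8333.

T² ≈ 666.8333


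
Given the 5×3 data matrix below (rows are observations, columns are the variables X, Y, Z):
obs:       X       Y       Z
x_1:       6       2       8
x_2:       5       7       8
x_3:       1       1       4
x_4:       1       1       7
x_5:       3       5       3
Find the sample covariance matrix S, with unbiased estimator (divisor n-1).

Step 1 — column means:
  mean(X) = (6 + 5 + 1 + 1 + 3) / 5 = 16/5 = 3.2
  mean(Y) = (2 + 7 + 1 + 1 + 5) / 5 = 16/5 = 3.2
  mean(Z) = (8 + 8 + 4 + 7 + 3) / 5 = 30/5 = 6

Step 2 — sample covariance S[i,j] = (1/(n-1)) · Σ_k (x_{k,i} - mean_i) · (x_{k,j} - mean_j), with n-1 = 4.
  S[X,X] = ((2.8)·(2.8) + (1.8)·(1.8) + (-2.2)·(-2.2) + (-2.2)·(-2.2) + (-0.2)·(-0.2)) / 4 = 20.8/4 = 5.2
  S[X,Y] = ((2.8)·(-1.2) + (1.8)·(3.8) + (-2.2)·(-2.2) + (-2.2)·(-2.2) + (-0.2)·(1.8)) / 4 = 12.8/4 = 3.2
  S[X,Z] = ((2.8)·(2) + (1.8)·(2) + (-2.2)·(-2) + (-2.2)·(1) + (-0.2)·(-3)) / 4 = 12/4 = 3
  S[Y,Y] = ((-1.2)·(-1.2) + (3.8)·(3.8) + (-2.2)·(-2.2) + (-2.2)·(-2.2) + (1.8)·(1.8)) / 4 = 28.8/4 = 7.2
  S[Y,Z] = ((-1.2)·(2) + (3.8)·(2) + (-2.2)·(-2) + (-2.2)·(1) + (1.8)·(-3)) / 4 = 2/4 = 0.5
  S[Z,Z] = ((2)·(2) + (2)·(2) + (-2)·(-2) + (1)·(1) + (-3)·(-3)) / 4 = 22/4 = 5.5

S is symmetric (S[j,i] = S[i,j]). Assembling:

S = [[5.2, 3.2, 3],
 [3.2, 7.2, 0.5],
 [3, 0.5, 5.5]]


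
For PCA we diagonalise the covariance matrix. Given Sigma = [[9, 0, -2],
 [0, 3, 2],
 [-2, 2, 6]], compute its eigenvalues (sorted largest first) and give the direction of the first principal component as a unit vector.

Step 1 — characteristic polynomial p(λ) = det(λI - Sigma) = λ³ - tr·λ² + c_1·λ - det, where tr = trace, c_1 = sum of the principal 2×2 minors, det = det(Sigma):
  tr = 9 + 3 + 6 = 18,
  c_1 = (9·3 - (0)²) + (9·6 - (-2)²) + (3·6 - (2)²) = 27 + 50 + 14 = 91,
  det = 9·(3·6 - (2)²) - (0)·((0)·6 - (2)·(-2)) + (-2)·((0)·(2) - 3·(-2)) = 9·(14) - (0)·(4) + (-2)·(6) = 114.
  So p(λ) = λ³ - 18λ² + 91λ - 114.
Step 2 — look for an integer root (rational root theorem: any rational root is an integer divisor of 114). Testing λ = 6:
  p(6) = 216 - 648 + 546 - 114 = 0  ✓
  Dividing out (λ - 6): p(λ) = (λ - 6)(λ² - 12λ + 19).
Step 3 — remaining eigenvalues from the quadratic λ² - 12λ + 19 = 0:
  Δ = 12² - 4·19 = 144 - 76 = 68,  λ = (12 ± √68)/2 = (12 ± 8.2462)/2 ≈ 10.1231 or 1.8769.
  Sorted: λ_1 = 10.1231,  λ_2 = 6,  λ_3 = 1.8769  (check: sum = 18 = tr ✓).

Step 4 — unit eigenvector for λ_1 ≈ 10.1231: v spans the null space of (Sigma - λ_1 I), whose rows are
  r_1 = (-1.1231, 0, -2),  r_2 = (0, -7.1231, 2),  r_3 = (-2, 2, -4.1231).
  v is orthogonal to every row, so take v ∝ r_1 × r_2 = ((0)·(2) - (-2)·(-7.1231), (-2)·(0) - (-1.1231)·(2), (-1.1231)·(-7.1231) - (0)·(0)) ≈ (-14.2462, 2.2462, 8).
  Rescale (multiply by -1 so the first nonzero entry is positive): u = (14.2462, -2.2462, -8).
  ||u|| = √((14.2462)² + (-2.2462)² + (-8)²) = √(272) ≈ 16.4924,  v_1 = u/||u|| ≈ (0.8638, -0.1362, -0.4851) (||v_1|| = 1).

λ_1 = 10.1231,  λ_2 = 6,  λ_3 = 1.8769;  v_1 ≈ (0.8638, -0.1362, -0.4851)


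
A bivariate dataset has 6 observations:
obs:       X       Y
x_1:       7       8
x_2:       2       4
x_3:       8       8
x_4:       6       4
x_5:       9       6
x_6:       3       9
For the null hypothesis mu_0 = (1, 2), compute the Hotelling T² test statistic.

Step 1 — sample mean vector:
  mean(X) = (7 + 2 + 8 + 6 + 9 + 3) / 6 = 35/6 = 5.8333
  mean(Y) = (8 + 4 + 8 + 4 + 6 + 9) / 6 = 39/6 = 6.5
  x̄ = (5.8333, 6.5),  deviation x̄ - mu_0 = (5.8333, 6.5) - (1, 2) = (4.8333, 4.5).

Step 2 — sample covariance matrix, S[i,j] = (1/(n-1)) · Σ_k (x_{k,i} - mean_i) · (x_{k,j} - mean_j), divisor n-1 = 5:
  S[X,X] = ((1.1667)·(1.1667) + (-3.8333)·(-3.8333) + (2.1667)·(2.1667) + (0.1667)·(0.1667) + (3.1667)·(3.1667) + (-2.8333)·(-2.8333)) / 5 = 38.8333/5 = 7.7667
  S[X,Y] = ((1.1667)·(1.5) + (-3.8333)·(-2.5) + (2.1667)·(1.5) + (0.1667)·(-2.5) + (3.1667)·(-0.5) + (-2.8333)·(2.5)) / 5 = 5.5/5 = 1.1
  S[Y,Y] = ((1.5)·(1.5) + (-2.5)·(-2.5) + (1.5)·(1.5) + (-2.5)·(-2.5) + (-0.5)·(-0.5) + (2.5)·(2.5)) / 5 = 23.5/5 = 4.7
  S = [[7.7667, 1.1],
 [1.1, 4.7]].

Step 3 — invert S. det(S) = 7.7667·4.7 - (1.1)² = 35.2933.
  S^{-1} = (1/det) · [[d, -b], [-b, a]] = [[0.1332, -0.0312],
 [-0.0312, 0.2201]].

Step 4 — quadratic form (x̄ - mu_0)^T · S^{-1} · (x̄ - mu_0):
  S^{-1} · (x̄ - mu_0) = (0.5034, 0.8396),
  (x̄ - mu_0)^T · [...] = (4.8333)·(0.5034) + (4.5)·(0.8396) = 6.2114.

Step 5 — scale by n: T² = 6 · 6.2114 = 37.2686.

T² ≈ 37.2686


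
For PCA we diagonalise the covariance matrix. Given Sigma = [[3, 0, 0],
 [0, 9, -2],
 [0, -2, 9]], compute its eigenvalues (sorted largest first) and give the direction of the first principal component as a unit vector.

Step 1 — characteristic polynomial p(λ) = det(λI - Sigma) = λ³ - tr·λ² + c_1·λ - det, where tr = trace, c_1 = sum of the principal 2×2 minors, det = det(Sigma):
  tr = 3 + 9 + 9 = 21,
  c_1 = (3·9 - (0)²) + (3·9 - (0)²) + (9·9 - (-2)²) = 27 + 27 + 77 = 131,
  det = 3·(9·9 - (-2)²) - (0)·((0)·9 - (-2)·(0)) + (0)·((0)·(-2) - 9·(0)) = 3·(77) - (0)·(0) + (0)·(0) = 231.
  So p(λ) = λ³ - 21λ² + 131λ - 231.
Step 2 — look for an integer root (rational root theorem: any rational root is an integer divisor of 231). Testing λ = 3:
  p(3) = 27 - 189 + 393 - 231 = 0  ✓
  Dividing out (λ - 3): p(λ) = (λ - 3)(λ² - 18λ + 77).
Step 3 — remaining eigenvalues from the quadratic λ² - 18λ + 77 = 0:
  Δ = 18² - 4·77 = 324 - 308 = 16,  λ = (18 ± √16)/2 = (18 ± 4)/2 = 11 or 7.
  Sorted: λ_1 = 11,  λ_2 = 7,  λ_3 = 3  (check: sum = 21 = tr ✓).

Step 4 — unit eigenvector for λ_1 = 11: v spans the null space of (Sigma - λ_1 I), whose rows are
  r_1 = (-8, 0, 0),  r_2 = (0, -2, -2),  r_3 = (0, -2, -2).
  v is orthogonal to every row, so take v ∝ r_1 × r_2 = ((0)·(-2) - (0)·(-2), (0)·(0) - (-8)·(-2), (-8)·(-2) - (0)·(0)) = (0, -16, 16).
  Rescale (divide by 16; multiply by -1 so the first nonzero entry is positive): u = (0, 1, -1).
  ||u|| = √((0)² + (1)² + (-1)²) = √(2) ≈ 1.4142,  v_1 = u/||u|| ≈ (0, 0.7071, -0.7071) (||v_1|| = 1).

λ_1 = 11,  λ_2 = 7,  λ_3 = 3;  v_1 ≈ (0, 0.7071, -0.7071)


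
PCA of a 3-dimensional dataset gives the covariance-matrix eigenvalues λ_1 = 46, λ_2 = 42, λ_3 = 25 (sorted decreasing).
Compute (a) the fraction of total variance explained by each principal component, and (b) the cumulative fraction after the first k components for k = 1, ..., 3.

Step 1 — total variance = trace(Sigma) = Σ λ_i = 46 + 42 + 25 = 113.

Step 2 — fraction explained by component i = λ_i / Σ λ:
  PC1: 46/113 = 0.4071
  PC2: 42/113 = 0.3717
  PC3: 25/113 = 0.2212

Step 3 — cumulative fraction after k components = (λ_1 + ... + λ_k) / Σ λ:
  k = 1: 46/113 = 0.4071
  k = 2: (46 + 42)/113 = 88/113 = 0.7788
  k = 3: (46 + 42 + 25)/113 = 113/113 = 1

Summary (fraction, with percent):

explained: PC1 0.4071 (40.71%), PC2 0.3717 (37.17%), PC3 0.2212 (22.12%);  cumulative: 0.4071, 0.7788, 1


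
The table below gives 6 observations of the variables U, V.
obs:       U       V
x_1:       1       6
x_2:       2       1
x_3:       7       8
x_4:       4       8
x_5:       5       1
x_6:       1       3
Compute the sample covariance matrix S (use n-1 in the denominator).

Step 1 — column means:
  mean(U) = (1 + 2 + 7 + 4 + 5 + 1) / 6 = 20/6 = 3.3333
  mean(V) = (6 + 1 + 8 + 8 + 1 + 3) / 6 = 27/6 = 4.5

Step 2 — sample covariance S[i,j] = (1/(n-1)) · Σ_k (x_{k,i} - mean_i) · (x_{k,j} - mean_j), with n-1 = 5.
  S[U,U] = ((-2.3333)·(-2.3333) + (-1.3333)·(-1.3333) + (3.6667)·(3.6667) + (0.6667)·(0.6667) + (1.6667)·(1.6667) + (-2.3333)·(-2.3333)) / 5 = 29.3333/5 = 5.8667
  S[U,V] = ((-2.3333)·(1.5) + (-1.3333)·(-3.5) + (3.6667)·(3.5) + (0.6667)·(3.5) + (1.6667)·(-3.5) + (-2.3333)·(-1.5)) / 5 = 14/5 = 2.8
  S[V,V] = ((1.5)·(1.5) + (-3.5)·(-3.5) + (3.5)·(3.5) + (3.5)·(3.5) + (-3.5)·(-3.5) + (-1.5)·(-1.5)) / 5 = 53.5/5 = 10.7

S is symmetric (S[j,i] = S[i,j]). Assembling:

S = [[5.8667, 2.8],
 [2.8, 10.7]]


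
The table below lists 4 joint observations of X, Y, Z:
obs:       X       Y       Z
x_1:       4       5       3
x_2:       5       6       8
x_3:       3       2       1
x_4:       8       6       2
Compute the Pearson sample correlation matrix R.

Step 1 — column means:
  mean(X) = (4 + 5 + 3 + 8) / 4 = 20/4 = 5
  mean(Y) = (5 + 6 + 2 + 6) / 4 = 19/4 = 4.75
  mean(Z) = (3 + 8 + 1 + 2) / 4 = 14/4 = 3.5

Step 2 — sample variances and covariances s[i,j] = (1/(n-1)) · Σ_k (x_{k,i} - mean_i) · (x_{k,j} - mean_j), with n-1 = 3:
  s[X,X] = ((-1)·(-1) + (0)·(0) + (-2)·(-2) + (3)·(3)) / 3 = 14/3 = 4.6667
  s[X,Y] = ((-1)·(0.25) + (0)·(1.25) + (-2)·(-2.75) + (3)·(1.25)) / 3 = 9/3 = 3
  s[X,Z] = ((-1)·(-0.5) + (0)·(4.5) + (-2)·(-2.5) + (3)·(-1.5)) / 3 = 1/3 = 0.3333
  s[Y,Y] = ((0.25)·(0.25) + (1.25)·(1.25) + (-2.75)·(-2.75) + (1.25)·(1.25)) / 3 = 10.75/3 = 3.5833
  s[Y,Z] = ((0.25)·(-0.5) + (1.25)·(4.5) + (-2.75)·(-2.5) + (1.25)·(-1.5)) / 3 = 10.5/3 = 3.5
  s[Z,Z] = ((-0.5)·(-0.5) + (4.5)·(4.5) + (-2.5)·(-2.5) + (-1.5)·(-1.5)) / 3 = 29/3 = 9.6667
  Sample standard deviations s_i = √(s[i,i]):
  s(X) = √(4.6667) = 2.1602
  s(Y) = √(3.5833) = 1.893
  s(Z) = √(9.6667) = 3.1091

Step 3 — r_{ij} = s_{ij} / (s_i · s_j):
  r[X,X] = 1 (diagonal).
  r[X,Y] = 3 / (2.1602 · 1.893) = 3 / 4.0893 = 0.7336
  r[X,Z] = 0.3333 / (2.1602 · 3.1091) = 0.3333 / 6.7165 = 0.0496
  r[Y,Y] = 1 (diagonal).
  r[Y,Z] = 3.5 / (1.893 · 3.1091) = 3.5 / 5.8855 = 0.5947
  r[Z,Z] = 1 (diagonal).

R is symmetric with unit diagonal. Assembling:

R = [[1, 0.7336, 0.0496],
 [0.7336, 1, 0.5947],
 [0.0496, 0.5947, 1]]


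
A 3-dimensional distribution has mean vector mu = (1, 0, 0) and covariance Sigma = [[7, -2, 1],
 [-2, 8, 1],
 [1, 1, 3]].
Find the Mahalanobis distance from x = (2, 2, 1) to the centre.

Step 1 — centre the observation: (x - mu) = (1, 2, 1).

Step 2 — invert Sigma (cofactor / det for 3×3, or solve directly):
  Sigma^{-1} = [[0.1679, 0.0511, -0.073],
 [0.0511, 0.146, -0.0657],
 [-0.073, -0.0657, 0.3796]].

Step 3 — form the quadratic (x - mu)^T · Sigma^{-1} · (x - mu):
  Sigma^{-1} · (x - mu) = (0.1971, 0.2774, 0.1752).
  (x - mu)^T · [Sigma^{-1} · (x - mu)] = (1)·(0.1971) + (2)·(0.2774) + (1)·(0.1752) = 0.927.

Step 4 — take square root: d = √(0.927) ≈ 0.9628.

d(x, mu) = √(0.927) ≈ 0.9628


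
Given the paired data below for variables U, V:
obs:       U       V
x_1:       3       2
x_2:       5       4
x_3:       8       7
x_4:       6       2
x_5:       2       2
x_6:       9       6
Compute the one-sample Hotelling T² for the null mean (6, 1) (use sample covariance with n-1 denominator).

Step 1 — sample mean vector:
  mean(U) = (3 + 5 + 8 + 6 + 2 + 9) / 6 = 33/6 = 5.5
  mean(V) = (2 + 4 + 7 + 2 + 2 + 6) / 6 = 23/6 = 3.8333
  x̄ = (5.5, 3.8333),  deviation x̄ - mu_0 = (5.5, 3.8333) - (6, 1) = (-0.5, 2.8333).

Step 2 — sample covariance matrix, S[i,j] = (1/(n-1)) · Σ_k (x_{k,i} - mean_i) · (x_{k,j} - mean_j), divisor n-1 = 5:
  S[U,U] = ((-2.5)·(-2.5) + (-0.5)·(-0.5) + (2.5)·(2.5) + (0.5)·(0.5) + (-3.5)·(-3.5) + (3.5)·(3.5)) / 5 = 37.5/5 = 7.5
  S[U,V] = ((-2.5)·(-1.8333) + (-0.5)·(0.1667) + (2.5)·(3.1667) + (0.5)·(-1.8333) + (-3.5)·(-1.8333) + (3.5)·(2.1667)) / 5 = 25.5/5 = 5.1
  S[V,V] = ((-1.8333)·(-1.8333) + (0.1667)·(0.1667) + (3.1667)·(3.1667) + (-1.8333)·(-1.8333) + (-1.8333)·(-1.8333) + (2.1667)·(2.1667)) / 5 = 24.8333/5 = 4.9667
  S = [[7.5, 5.1],
 [5.1, 4.9667]].

Step 3 — invert S. det(S) = 7.5·4.9667 - (5.1)² = 11.24.
  S^{-1} = (1/det) · [[d, -b], [-b, a]] = [[0.4419, -0.4537],
 [-0.4537, 0.6673]].

Step 4 — quadratic form (x̄ - mu_0)^T · S^{-1} · (x̄ - mu_0):
  S^{-1} · (x̄ - mu_0) = (-1.5065, 2.1174),
  (x̄ - mu_0)^T · [...] = (-0.5)·(-1.5065) + (2.8333)·(2.1174) = 6.7527.

Step 5 — scale by n: T² = 6 · 6.7527 = 40.516.

T² ≈ 40.516


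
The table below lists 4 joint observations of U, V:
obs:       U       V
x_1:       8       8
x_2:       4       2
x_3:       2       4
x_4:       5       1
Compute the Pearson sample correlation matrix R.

Step 1 — column means:
  mean(U) = (8 + 4 + 2 + 5) / 4 = 19/4 = 4.75
  mean(V) = (8 + 2 + 4 + 1) / 4 = 15/4 = 3.75

Step 2 — sample variances and covariances s[i,j] = (1/(n-1)) · Σ_k (x_{k,i} - mean_i) · (x_{k,j} - mean_j), with n-1 = 3:
  s[U,U] = ((3.25)·(3.25) + (-0.75)·(-0.75) + (-2.75)·(-2.75) + (0.25)·(0.25)) / 3 = 18.75/3 = 6.25
  s[U,V] = ((3.25)·(4.25) + (-0.75)·(-1.75) + (-2.75)·(0.25) + (0.25)·(-2.75)) / 3 = 13.75/3 = 4.5833
  s[V,V] = ((4.25)·(4.25) + (-1.75)·(-1.75) + (0.25)·(0.25) + (-2.75)·(-2.75)) / 3 = 28.75/3 = 9.5833
  Sample standard deviations s_i = √(s[i,i]):
  s(U) = √(6.25) = 2.5
  s(V) = √(9.5833) = 3.0957

Step 3 — r_{ij} = s_{ij} / (s_i · s_j):
  r[U,U] = 1 (diagonal).
  r[U,V] = 4.5833 / (2.5 · 3.0957) = 4.5833 / 7.7392 = 0.5922
  r[V,V] = 1 (diagonal).

R is symmetric with unit diagonal. Assembling:

R = [[1, 0.5922],
 [0.5922, 1]]


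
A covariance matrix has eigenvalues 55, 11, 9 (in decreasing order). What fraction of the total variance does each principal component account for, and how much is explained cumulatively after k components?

Step 1 — total variance = trace(Sigma) = Σ λ_i = 55 + 11 + 9 = 75.

Step 2 — fraction explained by component i = λ_i / Σ λ:
  PC1: 55/75 = 0.7333
  PC2: 11/75 = 0.1467
  PC3: 9/75 = 0.12

Step 3 — cumulative fraction after k components = (λ_1 + ... + λ_k) / Σ λ:
  k = 1: 55/75 = 0.7333
  k = 2: (55 + 11)/75 = 66/75 = 0.88
  k = 3: (55 + 11 + 9)/75 = 75/75 = 1

Summary (fraction, with percent):

explained: PC1 0.7333 (73.33%), PC2 0.1467 (14.67%), PC3 0.12 (12%);  cumulative: 0.7333, 0.88, 1


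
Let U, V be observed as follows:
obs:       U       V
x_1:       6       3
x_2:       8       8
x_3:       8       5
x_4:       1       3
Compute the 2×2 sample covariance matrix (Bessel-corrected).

Step 1 — column means:
  mean(U) = (6 + 8 + 8 + 1) / 4 = 23/4 = 5.75
  mean(V) = (3 + 8 + 5 + 3) / 4 = 19/4 = 4.75

Step 2 — sample covariance S[i,j] = (1/(n-1)) · Σ_k (x_{k,i} - mean_i) · (x_{k,j} - mean_j), with n-1 = 3.
  S[U,U] = ((0.25)·(0.25) + (2.25)·(2.25) + (2.25)·(2.25) + (-4.75)·(-4.75)) / 3 = 32.75/3 = 10.9167
  S[U,V] = ((0.25)·(-1.75) + (2.25)·(3.25) + (2.25)·(0.25) + (-4.75)·(-1.75)) / 3 = 15.75/3 = 5.25
  S[V,V] = ((-1.75)·(-1.75) + (3.25)·(3.25) + (0.25)·(0.25) + (-1.75)·(-1.75)) / 3 = 16.75/3 = 5.5833

S is symmetric (S[j,i] = S[i,j]). Assembling:

S = [[10.9167, 5.25],
 [5.25, 5.5833]]


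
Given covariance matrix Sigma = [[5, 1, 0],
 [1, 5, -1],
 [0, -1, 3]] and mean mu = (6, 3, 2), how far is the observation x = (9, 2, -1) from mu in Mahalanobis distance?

Step 1 — centre the observation: (x - mu) = (3, -1, -3).

Step 2 — invert Sigma (cofactor / det for 3×3, or solve directly):
  Sigma^{-1} = [[0.209, -0.0448, -0.0149],
 [-0.0448, 0.2239, 0.0746],
 [-0.0149, 0.0746, 0.3582]].

Step 3 — form the quadratic (x - mu)^T · Sigma^{-1} · (x - mu):
  Sigma^{-1} · (x - mu) = (0.7164, -0.5821, -1.194).
  (x - mu)^T · [Sigma^{-1} · (x - mu)] = (3)·(0.7164) + (-1)·(-0.5821) + (-3)·(-1.194) = 6.3134.

Step 4 — take square root: d = √(6.3134) ≈ 2.5127.

d(x, mu) = √(6.3134) ≈ 2.5127


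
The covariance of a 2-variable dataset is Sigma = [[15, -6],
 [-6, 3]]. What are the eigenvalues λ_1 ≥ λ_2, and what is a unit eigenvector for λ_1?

Step 1 — characteristic polynomial of 2×2 Sigma:
  det(Sigma - λI) = λ² - trace · λ + det = 0.
  trace = 15 + 3 = 18, det = 15·3 - (-6)² = 9.
Step 2 — discriminant:
  Δ = trace² - 4·det = 324 - 36 = 288.
Step 3 — eigenvalues:
  λ = (trace ± √Δ)/2 = (18 ± 16.9706)/2,
  λ_1 = 17.4853,  λ_2 = 0.5147.

Step 4 — unit eigenvector for λ_1: solve (Sigma - λ_1 I)v = 0. First row:
  (15 - 17.4853)·v_x + (-6)·v_y = 0, i.e. (-2.4853)·v_x + (-6)·v_y = 0,
  so v ∝ (b, λ_1 - a) = (-6, 2.4853); multiply by -1 so the first entry is positive: u = (6, -2.4853).
  ||u|| = √((6)² + (-2.4853)²) = √(42.1766) ≈ 6.4944,
  v_1 = u/||u|| ≈ (0.9239, -0.3827) (||v_1|| = 1).

λ_1 = 17.4853,  λ_2 = 0.5147;  v_1 ≈ (0.9239, -0.3827)


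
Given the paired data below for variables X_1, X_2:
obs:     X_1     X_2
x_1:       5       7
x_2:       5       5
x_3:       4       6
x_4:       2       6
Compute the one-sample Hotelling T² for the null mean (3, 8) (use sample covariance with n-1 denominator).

Step 1 — sample mean vector:
  mean(X_1) = (5 + 5 + 4 + 2) / 4 = 16/4 = 4
  mean(X_2) = (7 + 5 + 6 + 6) / 4 = 24/4 = 6
  x̄ = (4, 6),  deviation x̄ - mu_0 = (4, 6) - (3, 8) = (1, -2).

Step 2 — sample covariance matrix, S[i,j] = (1/(n-1)) · Σ_k (x_{k,i} - mean_i) · (x_{k,j} - mean_j), divisor n-1 = 3:
  S[X_1,X_1] = ((1)·(1) + (1)·(1) + (0)·(0) + (-2)·(-2)) / 3 = 6/3 = 2
  S[X_1,X_2] = ((1)·(1) + (1)·(-1) + (0)·(0) + (-2)·(0)) / 3 = 0/3 = 0
  S[X_2,X_2] = ((1)·(1) + (-1)·(-1) + (0)·(0) + (0)·(0)) / 3 = 2/3 = 0.6667
  S = [[2, 0],
 [0, 0.6667]].

Step 3 — invert S. det(S) = 2·0.6667 - (0)² = 1.3333.
  S^{-1} = (1/det) · [[d, -b], [-b, a]] = [[0.5, 0],
 [0, 1.5]].

Step 4 — quadratic form (x̄ - mu_0)^T · S^{-1} · (x̄ - mu_0):
  S^{-1} · (x̄ - mu_0) = (0.5, -3),
  (x̄ - mu_0)^T · [...] = (1)·(0.5) + (-2)·(-3) = 6.5.

Step 5 — scale by n: T² = 4 · 6.5 = 26.

T² ≈ 26


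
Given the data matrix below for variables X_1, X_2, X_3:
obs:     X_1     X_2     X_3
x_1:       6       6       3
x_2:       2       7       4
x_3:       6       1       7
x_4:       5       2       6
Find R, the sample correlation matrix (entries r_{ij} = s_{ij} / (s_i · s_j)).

Step 1 — column means:
  mean(X_1) = (6 + 2 + 6 + 5) / 4 = 19/4 = 4.75
  mean(X_2) = (6 + 7 + 1 + 2) / 4 = 16/4 = 4
  mean(X_3) = (3 + 4 + 7 + 6) / 4 = 20/4 = 5

Step 2 — sample variances and covariances s[i,j] = (1/(n-1)) · Σ_k (x_{k,i} - mean_i) · (x_{k,j} - mean_j), with n-1 = 3:
  s[X_1,X_1] = ((1.25)·(1.25) + (-2.75)·(-2.75) + (1.25)·(1.25) + (0.25)·(0.25)) / 3 = 10.75/3 = 3.5833
  s[X_1,X_2] = ((1.25)·(2) + (-2.75)·(3) + (1.25)·(-3) + (0.25)·(-2)) / 3 = -10/3 = -3.3333
  s[X_1,X_3] = ((1.25)·(-2) + (-2.75)·(-1) + (1.25)·(2) + (0.25)·(1)) / 3 = 3/3 = 1
  s[X_2,X_2] = ((2)·(2) + (3)·(3) + (-3)·(-3) + (-2)·(-2)) / 3 = 26/3 = 8.6667
  s[X_2,X_3] = ((2)·(-2) + (3)·(-1) + (-3)·(2) + (-2)·(1)) / 3 = -15/3 = -5
  s[X_3,X_3] = ((-2)·(-2) + (-1)·(-1) + (2)·(2) + (1)·(1)) / 3 = 10/3 = 3.3333
  Sample standard deviations s_i = √(s[i,i]):
  s(X_1) = √(3.5833) = 1.893
  s(X_2) = √(8.6667) = 2.9439
  s(X_3) = √(3.3333) = 1.8257

Step 3 — r_{ij} = s_{ij} / (s_i · s_j):
  r[X_1,X_1] = 1 (diagonal).
  r[X_1,X_2] = -3.3333 / (1.893 · 2.9439) = -3.3333 / 5.5728 = -0.5981
  r[X_1,X_3] = 1 / (1.893 · 1.8257) = 1 / 3.4561 = 0.2893
  r[X_2,X_2] = 1 (diagonal).
  r[X_2,X_3] = -5 / (2.9439 · 1.8257) = -5 / 5.3748 = -0.9303
  r[X_3,X_3] = 1 (diagonal).

R is symmetric with unit diagonal. Assembling:

R = [[1, -0.5981, 0.2893],
 [-0.5981, 1, -0.9303],
 [0.2893, -0.9303, 1]]


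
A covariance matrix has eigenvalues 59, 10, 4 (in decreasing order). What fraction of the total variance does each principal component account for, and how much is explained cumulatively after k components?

Step 1 — total variance = trace(Sigma) = Σ λ_i = 59 + 10 + 4 = 73.

Step 2 — fraction explained by component i = λ_i / Σ λ:
  PC1: 59/73 = 0.8082
  PC2: 10/73 = 0.137
  PC3: 4/73 = 0.0548

Step 3 — cumulative fraction after k components = (λ_1 + ... + λ_k) / Σ λ:
  k = 1: 59/73 = 0.8082
  k = 2: (59 + 10)/73 = 69/73 = 0.9452
  k = 3: (59 + 10 + 4)/73 = 73/73 = 1

Summary (fraction, with percent):

explained: PC1 0.8082 (80.82%), PC2 0.137 (13.7%), PC3 0.0548 (5.48%);  cumulative: 0.8082, 0.9452, 1


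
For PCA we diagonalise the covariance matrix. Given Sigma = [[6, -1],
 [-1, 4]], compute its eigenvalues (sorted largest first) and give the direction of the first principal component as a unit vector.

Step 1 — characteristic polynomial of 2×2 Sigma:
  det(Sigma - λI) = λ² - trace · λ + det = 0.
  trace = 6 + 4 = 10, det = 6·4 - (-1)² = 23.
Step 2 — discriminant:
  Δ = trace² - 4·det = 100 - 92 = 8.
Step 3 — eigenvalues:
  λ = (trace ± √Δ)/2 = (10 ± 2.8284)/2,
  λ_1 = 6.4142,  λ_2 = 3.5858.

Step 4 — unit eigenvector for λ_1: solve (Sigma - λ_1 I)v = 0. First row:
  (6 - 6.4142)·v_x + (-1)·v_y = 0, i.e. (-0.4142)·v_x + (-1)·v_y = 0,
  so v ∝ (b, λ_1 - a) = (-1, 0.4142); multiply by -1 so the first entry is positive: u = (1, -0.4142).
  ||u|| = √((1)² + (-0.4142)²) = √(1.1716) ≈ 1.0824,
  v_1 = u/||u|| ≈ (0.9239, -0.3827) (||v_1|| = 1).

λ_1 = 6.4142,  λ_2 = 3.5858;  v_1 ≈ (0.9239, -0.3827)


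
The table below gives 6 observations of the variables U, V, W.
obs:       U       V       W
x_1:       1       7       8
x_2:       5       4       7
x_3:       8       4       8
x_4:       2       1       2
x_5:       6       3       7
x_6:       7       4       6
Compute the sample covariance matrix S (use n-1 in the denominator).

Step 1 — column means:
  mean(U) = (1 + 5 + 8 + 2 + 6 + 7) / 6 = 29/6 = 4.8333
  mean(V) = (7 + 4 + 4 + 1 + 3 + 4) / 6 = 23/6 = 3.8333
  mean(W) = (8 + 7 + 8 + 2 + 7 + 6) / 6 = 38/6 = 6.3333

Step 2 — sample covariance S[i,j] = (1/(n-1)) · Σ_k (x_{k,i} - mean_i) · (x_{k,j} - mean_j), with n-1 = 5.
  S[U,U] = ((-3.8333)·(-3.8333) + (0.1667)·(0.1667) + (3.1667)·(3.1667) + (-2.8333)·(-2.8333) + (1.1667)·(1.1667) + (2.1667)·(2.1667)) / 5 = 38.8333/5 = 7.7667
  S[U,V] = ((-3.8333)·(3.1667) + (0.1667)·(0.1667) + (3.1667)·(0.1667) + (-2.8333)·(-2.8333) + (1.1667)·(-0.8333) + (2.1667)·(0.1667)) / 5 = -4.1667/5 = -0.8333
  S[U,W] = ((-3.8333)·(1.6667) + (0.1667)·(0.6667) + (3.1667)·(1.6667) + (-2.8333)·(-4.3333) + (1.1667)·(0.6667) + (2.1667)·(-0.3333)) / 5 = 11.3333/5 = 2.2667
  S[V,V] = ((3.1667)·(3.1667) + (0.1667)·(0.1667) + (0.1667)·(0.1667) + (-2.8333)·(-2.8333) + (-0.8333)·(-0.8333) + (0.1667)·(0.1667)) / 5 = 18.8333/5 = 3.7667
  S[V,W] = ((3.1667)·(1.6667) + (0.1667)·(0.6667) + (0.1667)·(1.6667) + (-2.8333)·(-4.3333) + (-0.8333)·(0.6667) + (0.1667)·(-0.3333)) / 5 = 17.3333/5 = 3.4667
  S[W,W] = ((1.6667)·(1.6667) + (0.6667)·(0.6667) + (1.6667)·(1.6667) + (-4.3333)·(-4.3333) + (0.6667)·(0.6667) + (-0.3333)·(-0.3333)) / 5 = 25.3333/5 = 5.0667

S is symmetric (S[j,i] = S[i,j]). Assembling:

S = [[7.7667, -0.8333, 2.2667],
 [-0.8333, 3.7667, 3.4667],
 [2.2667, 3.4667, 5.0667]]


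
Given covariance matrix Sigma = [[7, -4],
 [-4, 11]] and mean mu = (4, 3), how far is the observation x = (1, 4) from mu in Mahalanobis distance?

Step 1 — centre the observation: (x - mu) = (-3, 1).

Step 2 — invert Sigma. det(Sigma) = 7·11 - (-4)² = 61.
  Sigma^{-1} = (1/det) · [[d, -b], [-b, a]] = [[0.1803, 0.0656],
 [0.0656, 0.1148]].

Step 3 — form the quadratic (x - mu)^T · Sigma^{-1} · (x - mu):
  Sigma^{-1} · (x - mu) = (-0.4754, -0.082).
  (x - mu)^T · [Sigma^{-1} · (x - mu)] = (-3)·(-0.4754) + (1)·(-0.082) = 1.3443.

Step 4 — take square root: d = √(1.3443) ≈ 1.1594.

d(x, mu) = √(1.3443) ≈ 1.1594


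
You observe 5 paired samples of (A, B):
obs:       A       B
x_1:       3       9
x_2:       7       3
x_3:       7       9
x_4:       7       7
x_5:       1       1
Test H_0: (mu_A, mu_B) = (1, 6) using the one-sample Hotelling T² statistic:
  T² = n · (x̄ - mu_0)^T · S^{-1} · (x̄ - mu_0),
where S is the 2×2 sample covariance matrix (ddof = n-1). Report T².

Step 1 — sample mean vector:
  mean(A) = (3 + 7 + 7 + 7 + 1) / 5 = 25/5 = 5
  mean(B) = (9 + 3 + 9 + 7 + 1) / 5 = 29/5 = 5.8
  x̄ = (5, 5.8),  deviation x̄ - mu_0 = (5, 5.8) - (1, 6) = (4, -0.2).

Step 2 — sample covariance matrix, S[i,j] = (1/(n-1)) · Σ_k (x_{k,i} - mean_i) · (x_{k,j} - mean_j), divisor n-1 = 4:
  S[A,A] = ((-2)·(-2) + (2)·(2) + (2)·(2) + (2)·(2) + (-4)·(-4)) / 4 = 32/4 = 8
  S[A,B] = ((-2)·(3.2) + (2)·(-2.8) + (2)·(3.2) + (2)·(1.2) + (-4)·(-4.8)) / 4 = 16/4 = 4
  S[B,B] = ((3.2)·(3.2) + (-2.8)·(-2.8) + (3.2)·(3.2) + (1.2)·(1.2) + (-4.8)·(-4.8)) / 4 = 52.8/4 = 13.2
  S = [[8, 4],
 [4, 13.2]].

Step 3 — invert S. det(S) = 8·13.2 - (4)² = 89.6.
  S^{-1} = (1/det) · [[d, -b], [-b, a]] = [[0.1473, -0.0446],
 [-0.0446, 0.0893]].

Step 4 — quadratic form (x̄ - mu_0)^T · S^{-1} · (x̄ - mu_0):
  S^{-1} · (x̄ - mu_0) = (0.5982, -0.1964),
  (x̄ - mu_0)^T · [...] = (4)·(0.5982) + (-0.2)·(-0.1964) = 2.4321.

Step 5 — scale by n: T² = 5 · 2.4321 = 12.1607.

T² ≈ 12.1607


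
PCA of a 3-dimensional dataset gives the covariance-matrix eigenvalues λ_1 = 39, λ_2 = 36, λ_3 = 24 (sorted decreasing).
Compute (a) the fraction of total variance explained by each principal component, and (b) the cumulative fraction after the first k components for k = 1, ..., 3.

Step 1 — total variance = trace(Sigma) = Σ λ_i = 39 + 36 + 24 = 99.

Step 2 — fraction explained by component i = λ_i / Σ λ:
  PC1: 39/99 = 0.3939
  PC2: 36/99 = 0.3636
  PC3: 24/99 = 0.2424

Step 3 — cumulative fraction after k components = (λ_1 + ... + λ_k) / Σ λ:
  k = 1: 39/99 = 0.3939
  k = 2: (39 + 36)/99 = 75/99 = 0.7576
  k = 3: (39 + 36 + 24)/99 = 99/99 = 1

Summary (fraction, with percent):

explained: PC1 0.3939 (39.39%), PC2 0.3636 (36.36%), PC3 0.2424 (24.24%);  cumulative: 0.3939, 0.7576, 1


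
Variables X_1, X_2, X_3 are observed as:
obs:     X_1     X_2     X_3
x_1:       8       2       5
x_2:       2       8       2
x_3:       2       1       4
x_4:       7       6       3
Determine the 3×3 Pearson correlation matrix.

Step 1 — column means:
  mean(X_1) = (8 + 2 + 2 + 7) / 4 = 19/4 = 4.75
  mean(X_2) = (2 + 8 + 1 + 6) / 4 = 17/4 = 4.25
  mean(X_3) = (5 + 2 + 4 + 3) / 4 = 14/4 = 3.5

Step 2 — sample variances and covariances s[i,j] = (1/(n-1)) · Σ_k (x_{k,i} - mean_i) · (x_{k,j} - mean_j), with n-1 = 3:
  s[X_1,X_1] = ((3.25)·(3.25) + (-2.75)·(-2.75) + (-2.75)·(-2.75) + (2.25)·(2.25)) / 3 = 30.75/3 = 10.25
  s[X_1,X_2] = ((3.25)·(-2.25) + (-2.75)·(3.75) + (-2.75)·(-3.25) + (2.25)·(1.75)) / 3 = -4.75/3 = -1.5833
  s[X_1,X_3] = ((3.25)·(1.5) + (-2.75)·(-1.5) + (-2.75)·(0.5) + (2.25)·(-0.5)) / 3 = 6.5/3 = 2.1667
  s[X_2,X_2] = ((-2.25)·(-2.25) + (3.75)·(3.75) + (-3.25)·(-3.25) + (1.75)·(1.75)) / 3 = 32.75/3 = 10.9167
  s[X_2,X_3] = ((-2.25)·(1.5) + (3.75)·(-1.5) + (-3.25)·(0.5) + (1.75)·(-0.5)) / 3 = -11.5/3 = -3.8333
  s[X_3,X_3] = ((1.5)·(1.5) + (-1.5)·(-1.5) + (0.5)·(0.5) + (-0.5)·(-0.5)) / 3 = 5/3 = 1.6667
  Sample standard deviations s_i = √(s[i,i]):
  s(X_1) = √(10.25) = 3.2016
  s(X_2) = √(10.9167) = 3.304
  s(X_3) = √(1.6667) = 1.291

Step 3 — r_{ij} = s_{ij} / (s_i · s_j):
  r[X_1,X_1] = 1 (diagonal).
  r[X_1,X_2] = -1.5833 / (3.2016 · 3.304) = -1.5833 / 10.5781 = -0.1497
  r[X_1,X_3] = 2.1667 / (3.2016 · 1.291) = 2.1667 / 4.1332 = 0.5242
  r[X_2,X_2] = 1 (diagonal).
  r[X_2,X_3] = -3.8333 / (3.304 · 1.291) = -3.8333 / 4.2655 = -0.8987
  r[X_3,X_3] = 1 (diagonal).

R is symmetric with unit diagonal. Assembling:

R = [[1, -0.1497, 0.5242],
 [-0.1497, 1, -0.8987],
 [0.5242, -0.8987, 1]]
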